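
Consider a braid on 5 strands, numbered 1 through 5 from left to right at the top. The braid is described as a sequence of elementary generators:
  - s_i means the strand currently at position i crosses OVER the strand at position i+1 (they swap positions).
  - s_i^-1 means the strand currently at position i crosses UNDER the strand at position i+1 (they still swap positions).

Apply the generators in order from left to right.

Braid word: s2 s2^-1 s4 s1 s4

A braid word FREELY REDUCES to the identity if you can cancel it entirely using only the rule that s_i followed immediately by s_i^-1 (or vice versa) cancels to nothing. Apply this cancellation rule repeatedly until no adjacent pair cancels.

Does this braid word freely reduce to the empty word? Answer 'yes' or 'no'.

Gen 1 (s2): push. Stack: [s2]
Gen 2 (s2^-1): cancels prior s2. Stack: []
Gen 3 (s4): push. Stack: [s4]
Gen 4 (s1): push. Stack: [s4 s1]
Gen 5 (s4): push. Stack: [s4 s1 s4]
Reduced word: s4 s1 s4

Answer: no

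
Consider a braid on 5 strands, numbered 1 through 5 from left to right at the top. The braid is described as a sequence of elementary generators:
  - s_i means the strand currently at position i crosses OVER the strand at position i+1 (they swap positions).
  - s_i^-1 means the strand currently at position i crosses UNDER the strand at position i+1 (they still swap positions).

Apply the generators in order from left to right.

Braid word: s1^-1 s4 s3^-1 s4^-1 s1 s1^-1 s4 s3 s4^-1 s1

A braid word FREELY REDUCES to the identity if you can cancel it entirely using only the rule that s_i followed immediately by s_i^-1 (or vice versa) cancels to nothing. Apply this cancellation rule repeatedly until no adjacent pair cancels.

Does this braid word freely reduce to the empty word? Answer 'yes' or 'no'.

Gen 1 (s1^-1): push. Stack: [s1^-1]
Gen 2 (s4): push. Stack: [s1^-1 s4]
Gen 3 (s3^-1): push. Stack: [s1^-1 s4 s3^-1]
Gen 4 (s4^-1): push. Stack: [s1^-1 s4 s3^-1 s4^-1]
Gen 5 (s1): push. Stack: [s1^-1 s4 s3^-1 s4^-1 s1]
Gen 6 (s1^-1): cancels prior s1. Stack: [s1^-1 s4 s3^-1 s4^-1]
Gen 7 (s4): cancels prior s4^-1. Stack: [s1^-1 s4 s3^-1]
Gen 8 (s3): cancels prior s3^-1. Stack: [s1^-1 s4]
Gen 9 (s4^-1): cancels prior s4. Stack: [s1^-1]
Gen 10 (s1): cancels prior s1^-1. Stack: []
Reduced word: (empty)

Answer: yes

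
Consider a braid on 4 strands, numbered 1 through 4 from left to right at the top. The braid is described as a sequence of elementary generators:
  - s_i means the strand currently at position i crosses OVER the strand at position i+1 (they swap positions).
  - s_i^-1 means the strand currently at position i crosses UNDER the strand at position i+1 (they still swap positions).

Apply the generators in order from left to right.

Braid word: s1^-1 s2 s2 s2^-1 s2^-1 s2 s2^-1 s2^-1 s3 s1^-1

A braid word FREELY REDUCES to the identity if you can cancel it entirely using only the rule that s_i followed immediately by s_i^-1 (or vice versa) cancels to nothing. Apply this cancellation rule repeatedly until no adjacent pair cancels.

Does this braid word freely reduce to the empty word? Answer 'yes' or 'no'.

Answer: no

Derivation:
Gen 1 (s1^-1): push. Stack: [s1^-1]
Gen 2 (s2): push. Stack: [s1^-1 s2]
Gen 3 (s2): push. Stack: [s1^-1 s2 s2]
Gen 4 (s2^-1): cancels prior s2. Stack: [s1^-1 s2]
Gen 5 (s2^-1): cancels prior s2. Stack: [s1^-1]
Gen 6 (s2): push. Stack: [s1^-1 s2]
Gen 7 (s2^-1): cancels prior s2. Stack: [s1^-1]
Gen 8 (s2^-1): push. Stack: [s1^-1 s2^-1]
Gen 9 (s3): push. Stack: [s1^-1 s2^-1 s3]
Gen 10 (s1^-1): push. Stack: [s1^-1 s2^-1 s3 s1^-1]
Reduced word: s1^-1 s2^-1 s3 s1^-1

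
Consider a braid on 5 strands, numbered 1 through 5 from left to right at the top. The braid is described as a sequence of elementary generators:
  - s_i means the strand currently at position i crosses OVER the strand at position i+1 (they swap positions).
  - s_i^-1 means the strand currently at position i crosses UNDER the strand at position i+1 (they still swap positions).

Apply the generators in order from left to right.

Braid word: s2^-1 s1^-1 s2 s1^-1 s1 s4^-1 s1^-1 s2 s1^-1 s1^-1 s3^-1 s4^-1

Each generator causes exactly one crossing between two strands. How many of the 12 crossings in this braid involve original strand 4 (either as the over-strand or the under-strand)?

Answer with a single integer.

Answer: 2

Derivation:
Gen 1: crossing 2x3. Involves strand 4? no. Count so far: 0
Gen 2: crossing 1x3. Involves strand 4? no. Count so far: 0
Gen 3: crossing 1x2. Involves strand 4? no. Count so far: 0
Gen 4: crossing 3x2. Involves strand 4? no. Count so far: 0
Gen 5: crossing 2x3. Involves strand 4? no. Count so far: 0
Gen 6: crossing 4x5. Involves strand 4? yes. Count so far: 1
Gen 7: crossing 3x2. Involves strand 4? no. Count so far: 1
Gen 8: crossing 3x1. Involves strand 4? no. Count so far: 1
Gen 9: crossing 2x1. Involves strand 4? no. Count so far: 1
Gen 10: crossing 1x2. Involves strand 4? no. Count so far: 1
Gen 11: crossing 3x5. Involves strand 4? no. Count so far: 1
Gen 12: crossing 3x4. Involves strand 4? yes. Count so far: 2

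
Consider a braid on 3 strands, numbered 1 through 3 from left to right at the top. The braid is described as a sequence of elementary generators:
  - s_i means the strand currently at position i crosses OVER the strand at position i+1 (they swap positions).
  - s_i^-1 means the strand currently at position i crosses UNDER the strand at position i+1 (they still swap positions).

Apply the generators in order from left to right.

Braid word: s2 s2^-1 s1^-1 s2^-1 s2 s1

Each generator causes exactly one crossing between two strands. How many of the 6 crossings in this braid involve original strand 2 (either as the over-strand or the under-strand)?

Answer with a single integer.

Answer: 4

Derivation:
Gen 1: crossing 2x3. Involves strand 2? yes. Count so far: 1
Gen 2: crossing 3x2. Involves strand 2? yes. Count so far: 2
Gen 3: crossing 1x2. Involves strand 2? yes. Count so far: 3
Gen 4: crossing 1x3. Involves strand 2? no. Count so far: 3
Gen 5: crossing 3x1. Involves strand 2? no. Count so far: 3
Gen 6: crossing 2x1. Involves strand 2? yes. Count so far: 4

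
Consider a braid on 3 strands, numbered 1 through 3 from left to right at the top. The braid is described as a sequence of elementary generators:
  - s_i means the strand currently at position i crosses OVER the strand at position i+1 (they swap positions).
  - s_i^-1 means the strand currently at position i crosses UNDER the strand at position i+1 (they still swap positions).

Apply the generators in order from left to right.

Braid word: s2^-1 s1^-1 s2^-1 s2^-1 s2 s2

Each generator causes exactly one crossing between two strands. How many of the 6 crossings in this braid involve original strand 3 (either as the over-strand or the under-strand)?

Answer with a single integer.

Answer: 2

Derivation:
Gen 1: crossing 2x3. Involves strand 3? yes. Count so far: 1
Gen 2: crossing 1x3. Involves strand 3? yes. Count so far: 2
Gen 3: crossing 1x2. Involves strand 3? no. Count so far: 2
Gen 4: crossing 2x1. Involves strand 3? no. Count so far: 2
Gen 5: crossing 1x2. Involves strand 3? no. Count so far: 2
Gen 6: crossing 2x1. Involves strand 3? no. Count so far: 2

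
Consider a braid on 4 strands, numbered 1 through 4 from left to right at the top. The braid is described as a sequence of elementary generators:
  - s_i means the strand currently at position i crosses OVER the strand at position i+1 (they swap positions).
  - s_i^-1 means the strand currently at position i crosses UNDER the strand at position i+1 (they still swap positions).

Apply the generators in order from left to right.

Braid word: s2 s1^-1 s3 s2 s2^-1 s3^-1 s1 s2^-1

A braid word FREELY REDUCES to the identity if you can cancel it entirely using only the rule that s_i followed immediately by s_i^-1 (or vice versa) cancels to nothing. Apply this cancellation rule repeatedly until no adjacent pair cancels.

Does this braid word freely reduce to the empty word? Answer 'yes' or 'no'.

Answer: yes

Derivation:
Gen 1 (s2): push. Stack: [s2]
Gen 2 (s1^-1): push. Stack: [s2 s1^-1]
Gen 3 (s3): push. Stack: [s2 s1^-1 s3]
Gen 4 (s2): push. Stack: [s2 s1^-1 s3 s2]
Gen 5 (s2^-1): cancels prior s2. Stack: [s2 s1^-1 s3]
Gen 6 (s3^-1): cancels prior s3. Stack: [s2 s1^-1]
Gen 7 (s1): cancels prior s1^-1. Stack: [s2]
Gen 8 (s2^-1): cancels prior s2. Stack: []
Reduced word: (empty)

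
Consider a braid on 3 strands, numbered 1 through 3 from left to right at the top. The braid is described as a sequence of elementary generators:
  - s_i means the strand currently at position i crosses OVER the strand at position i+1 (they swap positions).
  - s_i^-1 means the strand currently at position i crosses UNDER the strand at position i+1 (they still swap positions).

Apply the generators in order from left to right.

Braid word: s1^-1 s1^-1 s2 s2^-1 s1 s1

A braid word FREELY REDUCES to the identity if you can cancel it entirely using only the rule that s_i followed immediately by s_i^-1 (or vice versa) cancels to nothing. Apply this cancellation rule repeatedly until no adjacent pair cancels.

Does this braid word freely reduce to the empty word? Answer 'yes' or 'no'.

Answer: yes

Derivation:
Gen 1 (s1^-1): push. Stack: [s1^-1]
Gen 2 (s1^-1): push. Stack: [s1^-1 s1^-1]
Gen 3 (s2): push. Stack: [s1^-1 s1^-1 s2]
Gen 4 (s2^-1): cancels prior s2. Stack: [s1^-1 s1^-1]
Gen 5 (s1): cancels prior s1^-1. Stack: [s1^-1]
Gen 6 (s1): cancels prior s1^-1. Stack: []
Reduced word: (empty)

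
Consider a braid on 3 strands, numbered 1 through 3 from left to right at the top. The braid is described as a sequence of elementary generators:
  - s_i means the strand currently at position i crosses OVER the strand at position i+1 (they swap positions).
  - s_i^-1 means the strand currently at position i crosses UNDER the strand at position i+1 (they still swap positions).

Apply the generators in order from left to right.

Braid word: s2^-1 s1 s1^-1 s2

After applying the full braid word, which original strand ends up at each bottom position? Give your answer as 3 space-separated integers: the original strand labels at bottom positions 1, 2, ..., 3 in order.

Answer: 1 2 3

Derivation:
Gen 1 (s2^-1): strand 2 crosses under strand 3. Perm now: [1 3 2]
Gen 2 (s1): strand 1 crosses over strand 3. Perm now: [3 1 2]
Gen 3 (s1^-1): strand 3 crosses under strand 1. Perm now: [1 3 2]
Gen 4 (s2): strand 3 crosses over strand 2. Perm now: [1 2 3]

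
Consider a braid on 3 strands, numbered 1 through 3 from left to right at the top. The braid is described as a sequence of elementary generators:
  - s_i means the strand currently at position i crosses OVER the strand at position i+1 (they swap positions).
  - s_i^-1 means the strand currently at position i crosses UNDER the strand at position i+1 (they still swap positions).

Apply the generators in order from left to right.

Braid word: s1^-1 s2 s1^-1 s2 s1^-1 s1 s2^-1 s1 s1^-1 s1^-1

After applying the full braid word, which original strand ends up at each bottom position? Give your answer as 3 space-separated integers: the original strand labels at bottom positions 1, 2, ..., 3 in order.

Gen 1 (s1^-1): strand 1 crosses under strand 2. Perm now: [2 1 3]
Gen 2 (s2): strand 1 crosses over strand 3. Perm now: [2 3 1]
Gen 3 (s1^-1): strand 2 crosses under strand 3. Perm now: [3 2 1]
Gen 4 (s2): strand 2 crosses over strand 1. Perm now: [3 1 2]
Gen 5 (s1^-1): strand 3 crosses under strand 1. Perm now: [1 3 2]
Gen 6 (s1): strand 1 crosses over strand 3. Perm now: [3 1 2]
Gen 7 (s2^-1): strand 1 crosses under strand 2. Perm now: [3 2 1]
Gen 8 (s1): strand 3 crosses over strand 2. Perm now: [2 3 1]
Gen 9 (s1^-1): strand 2 crosses under strand 3. Perm now: [3 2 1]
Gen 10 (s1^-1): strand 3 crosses under strand 2. Perm now: [2 3 1]

Answer: 2 3 1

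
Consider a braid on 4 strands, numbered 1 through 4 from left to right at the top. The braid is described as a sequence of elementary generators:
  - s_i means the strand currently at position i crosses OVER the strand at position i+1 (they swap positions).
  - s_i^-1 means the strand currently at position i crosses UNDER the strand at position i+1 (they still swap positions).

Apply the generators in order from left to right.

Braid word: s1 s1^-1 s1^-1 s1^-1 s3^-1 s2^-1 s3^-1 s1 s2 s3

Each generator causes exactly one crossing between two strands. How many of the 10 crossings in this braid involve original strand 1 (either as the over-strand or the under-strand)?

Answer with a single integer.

Answer: 7

Derivation:
Gen 1: crossing 1x2. Involves strand 1? yes. Count so far: 1
Gen 2: crossing 2x1. Involves strand 1? yes. Count so far: 2
Gen 3: crossing 1x2. Involves strand 1? yes. Count so far: 3
Gen 4: crossing 2x1. Involves strand 1? yes. Count so far: 4
Gen 5: crossing 3x4. Involves strand 1? no. Count so far: 4
Gen 6: crossing 2x4. Involves strand 1? no. Count so far: 4
Gen 7: crossing 2x3. Involves strand 1? no. Count so far: 4
Gen 8: crossing 1x4. Involves strand 1? yes. Count so far: 5
Gen 9: crossing 1x3. Involves strand 1? yes. Count so far: 6
Gen 10: crossing 1x2. Involves strand 1? yes. Count so far: 7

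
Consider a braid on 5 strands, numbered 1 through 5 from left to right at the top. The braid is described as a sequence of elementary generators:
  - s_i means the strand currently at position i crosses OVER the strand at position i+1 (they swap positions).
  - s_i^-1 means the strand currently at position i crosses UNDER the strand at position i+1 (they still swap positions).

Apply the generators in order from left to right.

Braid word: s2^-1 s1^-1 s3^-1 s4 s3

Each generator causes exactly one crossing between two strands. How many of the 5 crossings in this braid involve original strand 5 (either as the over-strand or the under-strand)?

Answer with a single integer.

Gen 1: crossing 2x3. Involves strand 5? no. Count so far: 0
Gen 2: crossing 1x3. Involves strand 5? no. Count so far: 0
Gen 3: crossing 2x4. Involves strand 5? no. Count so far: 0
Gen 4: crossing 2x5. Involves strand 5? yes. Count so far: 1
Gen 5: crossing 4x5. Involves strand 5? yes. Count so far: 2

Answer: 2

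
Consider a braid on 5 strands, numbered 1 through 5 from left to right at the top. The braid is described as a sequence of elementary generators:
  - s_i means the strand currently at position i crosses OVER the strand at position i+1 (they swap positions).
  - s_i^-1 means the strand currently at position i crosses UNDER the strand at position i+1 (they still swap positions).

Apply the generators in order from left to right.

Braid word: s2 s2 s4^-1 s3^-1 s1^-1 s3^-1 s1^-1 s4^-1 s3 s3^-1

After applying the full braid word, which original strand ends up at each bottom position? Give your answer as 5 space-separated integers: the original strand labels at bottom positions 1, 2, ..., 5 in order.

Gen 1 (s2): strand 2 crosses over strand 3. Perm now: [1 3 2 4 5]
Gen 2 (s2): strand 3 crosses over strand 2. Perm now: [1 2 3 4 5]
Gen 3 (s4^-1): strand 4 crosses under strand 5. Perm now: [1 2 3 5 4]
Gen 4 (s3^-1): strand 3 crosses under strand 5. Perm now: [1 2 5 3 4]
Gen 5 (s1^-1): strand 1 crosses under strand 2. Perm now: [2 1 5 3 4]
Gen 6 (s3^-1): strand 5 crosses under strand 3. Perm now: [2 1 3 5 4]
Gen 7 (s1^-1): strand 2 crosses under strand 1. Perm now: [1 2 3 5 4]
Gen 8 (s4^-1): strand 5 crosses under strand 4. Perm now: [1 2 3 4 5]
Gen 9 (s3): strand 3 crosses over strand 4. Perm now: [1 2 4 3 5]
Gen 10 (s3^-1): strand 4 crosses under strand 3. Perm now: [1 2 3 4 5]

Answer: 1 2 3 4 5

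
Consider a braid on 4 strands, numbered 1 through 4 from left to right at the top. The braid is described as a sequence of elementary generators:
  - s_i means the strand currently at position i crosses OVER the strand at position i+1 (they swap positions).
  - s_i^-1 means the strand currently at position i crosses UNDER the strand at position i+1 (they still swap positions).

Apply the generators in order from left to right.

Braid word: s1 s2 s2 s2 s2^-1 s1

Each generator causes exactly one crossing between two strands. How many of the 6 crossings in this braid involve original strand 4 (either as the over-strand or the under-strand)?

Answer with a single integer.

Gen 1: crossing 1x2. Involves strand 4? no. Count so far: 0
Gen 2: crossing 1x3. Involves strand 4? no. Count so far: 0
Gen 3: crossing 3x1. Involves strand 4? no. Count so far: 0
Gen 4: crossing 1x3. Involves strand 4? no. Count so far: 0
Gen 5: crossing 3x1. Involves strand 4? no. Count so far: 0
Gen 6: crossing 2x1. Involves strand 4? no. Count so far: 0

Answer: 0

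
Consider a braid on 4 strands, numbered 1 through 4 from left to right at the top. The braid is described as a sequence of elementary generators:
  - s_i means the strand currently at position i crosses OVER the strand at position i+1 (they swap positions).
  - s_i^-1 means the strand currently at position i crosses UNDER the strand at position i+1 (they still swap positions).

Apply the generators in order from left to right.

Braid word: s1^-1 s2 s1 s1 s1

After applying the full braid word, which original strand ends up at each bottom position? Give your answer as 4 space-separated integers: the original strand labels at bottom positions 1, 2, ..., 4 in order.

Gen 1 (s1^-1): strand 1 crosses under strand 2. Perm now: [2 1 3 4]
Gen 2 (s2): strand 1 crosses over strand 3. Perm now: [2 3 1 4]
Gen 3 (s1): strand 2 crosses over strand 3. Perm now: [3 2 1 4]
Gen 4 (s1): strand 3 crosses over strand 2. Perm now: [2 3 1 4]
Gen 5 (s1): strand 2 crosses over strand 3. Perm now: [3 2 1 4]

Answer: 3 2 1 4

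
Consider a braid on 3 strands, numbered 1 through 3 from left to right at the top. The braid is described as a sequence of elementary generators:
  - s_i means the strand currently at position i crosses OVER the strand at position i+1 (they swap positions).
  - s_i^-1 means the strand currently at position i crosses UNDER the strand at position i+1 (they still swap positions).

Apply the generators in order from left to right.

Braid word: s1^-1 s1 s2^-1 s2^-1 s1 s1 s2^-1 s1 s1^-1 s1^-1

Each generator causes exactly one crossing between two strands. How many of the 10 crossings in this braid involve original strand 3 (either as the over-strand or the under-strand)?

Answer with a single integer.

Gen 1: crossing 1x2. Involves strand 3? no. Count so far: 0
Gen 2: crossing 2x1. Involves strand 3? no. Count so far: 0
Gen 3: crossing 2x3. Involves strand 3? yes. Count so far: 1
Gen 4: crossing 3x2. Involves strand 3? yes. Count so far: 2
Gen 5: crossing 1x2. Involves strand 3? no. Count so far: 2
Gen 6: crossing 2x1. Involves strand 3? no. Count so far: 2
Gen 7: crossing 2x3. Involves strand 3? yes. Count so far: 3
Gen 8: crossing 1x3. Involves strand 3? yes. Count so far: 4
Gen 9: crossing 3x1. Involves strand 3? yes. Count so far: 5
Gen 10: crossing 1x3. Involves strand 3? yes. Count so far: 6

Answer: 6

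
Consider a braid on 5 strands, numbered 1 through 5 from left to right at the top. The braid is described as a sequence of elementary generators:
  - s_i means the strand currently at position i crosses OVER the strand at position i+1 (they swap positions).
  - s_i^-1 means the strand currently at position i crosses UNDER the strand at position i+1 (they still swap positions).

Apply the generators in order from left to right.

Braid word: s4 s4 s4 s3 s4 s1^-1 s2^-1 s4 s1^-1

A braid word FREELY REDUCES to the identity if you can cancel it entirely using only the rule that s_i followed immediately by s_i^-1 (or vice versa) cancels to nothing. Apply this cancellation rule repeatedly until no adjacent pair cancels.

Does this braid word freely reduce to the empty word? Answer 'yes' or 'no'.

Gen 1 (s4): push. Stack: [s4]
Gen 2 (s4): push. Stack: [s4 s4]
Gen 3 (s4): push. Stack: [s4 s4 s4]
Gen 4 (s3): push. Stack: [s4 s4 s4 s3]
Gen 5 (s4): push. Stack: [s4 s4 s4 s3 s4]
Gen 6 (s1^-1): push. Stack: [s4 s4 s4 s3 s4 s1^-1]
Gen 7 (s2^-1): push. Stack: [s4 s4 s4 s3 s4 s1^-1 s2^-1]
Gen 8 (s4): push. Stack: [s4 s4 s4 s3 s4 s1^-1 s2^-1 s4]
Gen 9 (s1^-1): push. Stack: [s4 s4 s4 s3 s4 s1^-1 s2^-1 s4 s1^-1]
Reduced word: s4 s4 s4 s3 s4 s1^-1 s2^-1 s4 s1^-1

Answer: no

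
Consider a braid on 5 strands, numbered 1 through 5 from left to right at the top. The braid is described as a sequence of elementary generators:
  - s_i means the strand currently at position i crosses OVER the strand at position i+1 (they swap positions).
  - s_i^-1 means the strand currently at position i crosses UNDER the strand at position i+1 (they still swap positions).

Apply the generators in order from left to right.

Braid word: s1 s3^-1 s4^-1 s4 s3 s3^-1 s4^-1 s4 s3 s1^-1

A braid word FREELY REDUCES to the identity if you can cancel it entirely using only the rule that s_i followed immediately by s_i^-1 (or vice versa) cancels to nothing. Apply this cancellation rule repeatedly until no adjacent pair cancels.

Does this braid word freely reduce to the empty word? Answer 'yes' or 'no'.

Gen 1 (s1): push. Stack: [s1]
Gen 2 (s3^-1): push. Stack: [s1 s3^-1]
Gen 3 (s4^-1): push. Stack: [s1 s3^-1 s4^-1]
Gen 4 (s4): cancels prior s4^-1. Stack: [s1 s3^-1]
Gen 5 (s3): cancels prior s3^-1. Stack: [s1]
Gen 6 (s3^-1): push. Stack: [s1 s3^-1]
Gen 7 (s4^-1): push. Stack: [s1 s3^-1 s4^-1]
Gen 8 (s4): cancels prior s4^-1. Stack: [s1 s3^-1]
Gen 9 (s3): cancels prior s3^-1. Stack: [s1]
Gen 10 (s1^-1): cancels prior s1. Stack: []
Reduced word: (empty)

Answer: yes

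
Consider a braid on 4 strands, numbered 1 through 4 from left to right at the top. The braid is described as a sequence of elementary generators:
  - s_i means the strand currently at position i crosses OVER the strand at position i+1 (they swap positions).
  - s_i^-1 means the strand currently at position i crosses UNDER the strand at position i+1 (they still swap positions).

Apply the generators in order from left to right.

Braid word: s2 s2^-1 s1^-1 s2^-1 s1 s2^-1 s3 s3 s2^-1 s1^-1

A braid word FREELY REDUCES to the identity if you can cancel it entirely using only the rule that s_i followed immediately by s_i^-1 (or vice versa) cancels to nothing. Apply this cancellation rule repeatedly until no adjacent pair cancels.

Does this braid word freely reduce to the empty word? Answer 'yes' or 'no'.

Answer: no

Derivation:
Gen 1 (s2): push. Stack: [s2]
Gen 2 (s2^-1): cancels prior s2. Stack: []
Gen 3 (s1^-1): push. Stack: [s1^-1]
Gen 4 (s2^-1): push. Stack: [s1^-1 s2^-1]
Gen 5 (s1): push. Stack: [s1^-1 s2^-1 s1]
Gen 6 (s2^-1): push. Stack: [s1^-1 s2^-1 s1 s2^-1]
Gen 7 (s3): push. Stack: [s1^-1 s2^-1 s1 s2^-1 s3]
Gen 8 (s3): push. Stack: [s1^-1 s2^-1 s1 s2^-1 s3 s3]
Gen 9 (s2^-1): push. Stack: [s1^-1 s2^-1 s1 s2^-1 s3 s3 s2^-1]
Gen 10 (s1^-1): push. Stack: [s1^-1 s2^-1 s1 s2^-1 s3 s3 s2^-1 s1^-1]
Reduced word: s1^-1 s2^-1 s1 s2^-1 s3 s3 s2^-1 s1^-1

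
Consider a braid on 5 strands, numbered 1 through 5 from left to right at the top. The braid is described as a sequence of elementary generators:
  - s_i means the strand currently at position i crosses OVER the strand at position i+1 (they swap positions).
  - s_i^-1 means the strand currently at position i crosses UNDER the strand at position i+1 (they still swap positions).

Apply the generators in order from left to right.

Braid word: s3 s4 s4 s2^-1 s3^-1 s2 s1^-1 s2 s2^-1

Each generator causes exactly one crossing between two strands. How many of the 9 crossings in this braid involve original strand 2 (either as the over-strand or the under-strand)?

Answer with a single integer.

Gen 1: crossing 3x4. Involves strand 2? no. Count so far: 0
Gen 2: crossing 3x5. Involves strand 2? no. Count so far: 0
Gen 3: crossing 5x3. Involves strand 2? no. Count so far: 0
Gen 4: crossing 2x4. Involves strand 2? yes. Count so far: 1
Gen 5: crossing 2x3. Involves strand 2? yes. Count so far: 2
Gen 6: crossing 4x3. Involves strand 2? no. Count so far: 2
Gen 7: crossing 1x3. Involves strand 2? no. Count so far: 2
Gen 8: crossing 1x4. Involves strand 2? no. Count so far: 2
Gen 9: crossing 4x1. Involves strand 2? no. Count so far: 2

Answer: 2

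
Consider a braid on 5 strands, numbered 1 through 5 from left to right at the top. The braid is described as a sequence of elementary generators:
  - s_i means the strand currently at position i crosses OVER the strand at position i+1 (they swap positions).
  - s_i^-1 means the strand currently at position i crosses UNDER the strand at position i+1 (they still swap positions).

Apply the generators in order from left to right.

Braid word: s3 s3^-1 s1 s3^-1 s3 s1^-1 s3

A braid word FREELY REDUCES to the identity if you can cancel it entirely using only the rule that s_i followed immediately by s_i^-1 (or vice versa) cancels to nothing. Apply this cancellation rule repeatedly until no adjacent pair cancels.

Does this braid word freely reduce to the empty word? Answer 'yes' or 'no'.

Answer: no

Derivation:
Gen 1 (s3): push. Stack: [s3]
Gen 2 (s3^-1): cancels prior s3. Stack: []
Gen 3 (s1): push. Stack: [s1]
Gen 4 (s3^-1): push. Stack: [s1 s3^-1]
Gen 5 (s3): cancels prior s3^-1. Stack: [s1]
Gen 6 (s1^-1): cancels prior s1. Stack: []
Gen 7 (s3): push. Stack: [s3]
Reduced word: s3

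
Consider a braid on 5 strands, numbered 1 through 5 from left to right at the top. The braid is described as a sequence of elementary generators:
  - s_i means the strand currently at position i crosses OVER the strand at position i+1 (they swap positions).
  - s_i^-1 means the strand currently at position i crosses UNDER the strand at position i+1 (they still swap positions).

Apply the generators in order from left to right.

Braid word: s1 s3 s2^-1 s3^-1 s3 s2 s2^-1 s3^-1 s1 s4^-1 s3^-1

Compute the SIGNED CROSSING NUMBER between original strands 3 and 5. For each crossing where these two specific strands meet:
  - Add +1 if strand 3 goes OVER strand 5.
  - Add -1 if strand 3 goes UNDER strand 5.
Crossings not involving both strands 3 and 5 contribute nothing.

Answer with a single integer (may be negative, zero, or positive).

Answer: -1

Derivation:
Gen 1: crossing 1x2. Both 3&5? no. Sum: 0
Gen 2: crossing 3x4. Both 3&5? no. Sum: 0
Gen 3: crossing 1x4. Both 3&5? no. Sum: 0
Gen 4: crossing 1x3. Both 3&5? no. Sum: 0
Gen 5: crossing 3x1. Both 3&5? no. Sum: 0
Gen 6: crossing 4x1. Both 3&5? no. Sum: 0
Gen 7: crossing 1x4. Both 3&5? no. Sum: 0
Gen 8: crossing 1x3. Both 3&5? no. Sum: 0
Gen 9: crossing 2x4. Both 3&5? no. Sum: 0
Gen 10: crossing 1x5. Both 3&5? no. Sum: 0
Gen 11: 3 under 5. Both 3&5? yes. Contrib: -1. Sum: -1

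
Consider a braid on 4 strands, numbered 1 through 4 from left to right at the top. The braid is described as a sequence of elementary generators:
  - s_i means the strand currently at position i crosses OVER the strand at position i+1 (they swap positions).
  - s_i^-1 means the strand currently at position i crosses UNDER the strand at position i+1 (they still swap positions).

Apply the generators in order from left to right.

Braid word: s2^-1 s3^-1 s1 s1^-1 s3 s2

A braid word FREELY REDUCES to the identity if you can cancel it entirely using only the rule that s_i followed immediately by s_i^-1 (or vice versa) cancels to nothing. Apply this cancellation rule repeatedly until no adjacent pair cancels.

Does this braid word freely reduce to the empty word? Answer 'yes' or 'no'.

Gen 1 (s2^-1): push. Stack: [s2^-1]
Gen 2 (s3^-1): push. Stack: [s2^-1 s3^-1]
Gen 3 (s1): push. Stack: [s2^-1 s3^-1 s1]
Gen 4 (s1^-1): cancels prior s1. Stack: [s2^-1 s3^-1]
Gen 5 (s3): cancels prior s3^-1. Stack: [s2^-1]
Gen 6 (s2): cancels prior s2^-1. Stack: []
Reduced word: (empty)

Answer: yes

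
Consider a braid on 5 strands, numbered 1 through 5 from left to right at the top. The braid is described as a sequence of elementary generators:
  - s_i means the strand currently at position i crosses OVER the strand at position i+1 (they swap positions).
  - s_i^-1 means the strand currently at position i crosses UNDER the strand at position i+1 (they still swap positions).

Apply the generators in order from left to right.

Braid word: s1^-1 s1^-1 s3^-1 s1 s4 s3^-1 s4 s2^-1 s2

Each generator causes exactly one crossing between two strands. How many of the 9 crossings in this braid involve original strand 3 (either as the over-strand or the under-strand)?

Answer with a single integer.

Gen 1: crossing 1x2. Involves strand 3? no. Count so far: 0
Gen 2: crossing 2x1. Involves strand 3? no. Count so far: 0
Gen 3: crossing 3x4. Involves strand 3? yes. Count so far: 1
Gen 4: crossing 1x2. Involves strand 3? no. Count so far: 1
Gen 5: crossing 3x5. Involves strand 3? yes. Count so far: 2
Gen 6: crossing 4x5. Involves strand 3? no. Count so far: 2
Gen 7: crossing 4x3. Involves strand 3? yes. Count so far: 3
Gen 8: crossing 1x5. Involves strand 3? no. Count so far: 3
Gen 9: crossing 5x1. Involves strand 3? no. Count so far: 3

Answer: 3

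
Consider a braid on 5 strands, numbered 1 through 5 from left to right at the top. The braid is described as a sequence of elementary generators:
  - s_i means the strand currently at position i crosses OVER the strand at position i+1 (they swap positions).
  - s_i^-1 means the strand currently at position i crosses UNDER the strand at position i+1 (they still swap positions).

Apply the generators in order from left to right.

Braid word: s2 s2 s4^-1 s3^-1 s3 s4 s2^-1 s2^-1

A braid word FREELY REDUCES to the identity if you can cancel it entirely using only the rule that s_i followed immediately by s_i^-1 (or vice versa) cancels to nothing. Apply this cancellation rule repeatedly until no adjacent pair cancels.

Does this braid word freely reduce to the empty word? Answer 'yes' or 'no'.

Answer: yes

Derivation:
Gen 1 (s2): push. Stack: [s2]
Gen 2 (s2): push. Stack: [s2 s2]
Gen 3 (s4^-1): push. Stack: [s2 s2 s4^-1]
Gen 4 (s3^-1): push. Stack: [s2 s2 s4^-1 s3^-1]
Gen 5 (s3): cancels prior s3^-1. Stack: [s2 s2 s4^-1]
Gen 6 (s4): cancels prior s4^-1. Stack: [s2 s2]
Gen 7 (s2^-1): cancels prior s2. Stack: [s2]
Gen 8 (s2^-1): cancels prior s2. Stack: []
Reduced word: (empty)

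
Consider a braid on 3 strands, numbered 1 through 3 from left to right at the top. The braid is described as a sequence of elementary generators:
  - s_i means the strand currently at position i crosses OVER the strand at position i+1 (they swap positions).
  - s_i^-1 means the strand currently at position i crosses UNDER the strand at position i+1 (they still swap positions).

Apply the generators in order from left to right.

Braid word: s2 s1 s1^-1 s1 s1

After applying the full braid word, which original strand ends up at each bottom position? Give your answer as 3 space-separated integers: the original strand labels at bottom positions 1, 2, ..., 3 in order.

Gen 1 (s2): strand 2 crosses over strand 3. Perm now: [1 3 2]
Gen 2 (s1): strand 1 crosses over strand 3. Perm now: [3 1 2]
Gen 3 (s1^-1): strand 3 crosses under strand 1. Perm now: [1 3 2]
Gen 4 (s1): strand 1 crosses over strand 3. Perm now: [3 1 2]
Gen 5 (s1): strand 3 crosses over strand 1. Perm now: [1 3 2]

Answer: 1 3 2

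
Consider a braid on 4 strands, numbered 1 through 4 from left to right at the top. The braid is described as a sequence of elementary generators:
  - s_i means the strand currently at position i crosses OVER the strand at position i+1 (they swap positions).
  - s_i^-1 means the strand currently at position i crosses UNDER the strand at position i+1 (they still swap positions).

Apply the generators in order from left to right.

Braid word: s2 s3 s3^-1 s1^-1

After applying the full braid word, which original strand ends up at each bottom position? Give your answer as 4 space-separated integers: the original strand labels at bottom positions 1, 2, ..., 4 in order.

Gen 1 (s2): strand 2 crosses over strand 3. Perm now: [1 3 2 4]
Gen 2 (s3): strand 2 crosses over strand 4. Perm now: [1 3 4 2]
Gen 3 (s3^-1): strand 4 crosses under strand 2. Perm now: [1 3 2 4]
Gen 4 (s1^-1): strand 1 crosses under strand 3. Perm now: [3 1 2 4]

Answer: 3 1 2 4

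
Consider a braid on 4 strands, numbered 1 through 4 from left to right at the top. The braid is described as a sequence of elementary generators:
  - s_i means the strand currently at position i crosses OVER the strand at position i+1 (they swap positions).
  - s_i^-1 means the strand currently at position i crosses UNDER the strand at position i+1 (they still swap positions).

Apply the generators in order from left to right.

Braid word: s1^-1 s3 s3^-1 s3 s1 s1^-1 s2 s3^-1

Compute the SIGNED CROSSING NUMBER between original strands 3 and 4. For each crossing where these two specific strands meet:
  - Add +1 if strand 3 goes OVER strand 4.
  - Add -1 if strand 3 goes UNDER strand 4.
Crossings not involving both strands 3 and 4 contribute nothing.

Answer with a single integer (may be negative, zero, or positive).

Gen 1: crossing 1x2. Both 3&4? no. Sum: 0
Gen 2: 3 over 4. Both 3&4? yes. Contrib: +1. Sum: 1
Gen 3: 4 under 3. Both 3&4? yes. Contrib: +1. Sum: 2
Gen 4: 3 over 4. Both 3&4? yes. Contrib: +1. Sum: 3
Gen 5: crossing 2x1. Both 3&4? no. Sum: 3
Gen 6: crossing 1x2. Both 3&4? no. Sum: 3
Gen 7: crossing 1x4. Both 3&4? no. Sum: 3
Gen 8: crossing 1x3. Both 3&4? no. Sum: 3

Answer: 3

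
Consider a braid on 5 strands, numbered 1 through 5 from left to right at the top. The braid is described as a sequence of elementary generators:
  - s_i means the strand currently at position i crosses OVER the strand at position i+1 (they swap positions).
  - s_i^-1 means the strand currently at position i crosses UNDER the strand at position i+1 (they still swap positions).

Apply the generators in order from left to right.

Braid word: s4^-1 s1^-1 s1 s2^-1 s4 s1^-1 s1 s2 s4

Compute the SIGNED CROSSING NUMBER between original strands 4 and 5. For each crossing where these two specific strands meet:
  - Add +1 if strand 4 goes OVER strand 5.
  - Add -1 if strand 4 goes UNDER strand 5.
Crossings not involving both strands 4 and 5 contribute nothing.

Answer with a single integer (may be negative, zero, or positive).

Gen 1: 4 under 5. Both 4&5? yes. Contrib: -1. Sum: -1
Gen 2: crossing 1x2. Both 4&5? no. Sum: -1
Gen 3: crossing 2x1. Both 4&5? no. Sum: -1
Gen 4: crossing 2x3. Both 4&5? no. Sum: -1
Gen 5: 5 over 4. Both 4&5? yes. Contrib: -1. Sum: -2
Gen 6: crossing 1x3. Both 4&5? no. Sum: -2
Gen 7: crossing 3x1. Both 4&5? no. Sum: -2
Gen 8: crossing 3x2. Both 4&5? no. Sum: -2
Gen 9: 4 over 5. Both 4&5? yes. Contrib: +1. Sum: -1

Answer: -1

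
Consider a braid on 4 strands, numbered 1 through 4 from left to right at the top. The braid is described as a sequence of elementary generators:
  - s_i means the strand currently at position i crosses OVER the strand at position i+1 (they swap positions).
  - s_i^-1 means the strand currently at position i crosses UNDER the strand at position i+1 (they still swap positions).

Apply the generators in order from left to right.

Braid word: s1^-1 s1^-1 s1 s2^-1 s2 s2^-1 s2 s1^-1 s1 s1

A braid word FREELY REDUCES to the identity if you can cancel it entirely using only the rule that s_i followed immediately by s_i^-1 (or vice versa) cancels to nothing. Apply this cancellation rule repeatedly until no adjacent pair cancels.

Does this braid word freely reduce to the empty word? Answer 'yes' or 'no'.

Answer: yes

Derivation:
Gen 1 (s1^-1): push. Stack: [s1^-1]
Gen 2 (s1^-1): push. Stack: [s1^-1 s1^-1]
Gen 3 (s1): cancels prior s1^-1. Stack: [s1^-1]
Gen 4 (s2^-1): push. Stack: [s1^-1 s2^-1]
Gen 5 (s2): cancels prior s2^-1. Stack: [s1^-1]
Gen 6 (s2^-1): push. Stack: [s1^-1 s2^-1]
Gen 7 (s2): cancels prior s2^-1. Stack: [s1^-1]
Gen 8 (s1^-1): push. Stack: [s1^-1 s1^-1]
Gen 9 (s1): cancels prior s1^-1. Stack: [s1^-1]
Gen 10 (s1): cancels prior s1^-1. Stack: []
Reduced word: (empty)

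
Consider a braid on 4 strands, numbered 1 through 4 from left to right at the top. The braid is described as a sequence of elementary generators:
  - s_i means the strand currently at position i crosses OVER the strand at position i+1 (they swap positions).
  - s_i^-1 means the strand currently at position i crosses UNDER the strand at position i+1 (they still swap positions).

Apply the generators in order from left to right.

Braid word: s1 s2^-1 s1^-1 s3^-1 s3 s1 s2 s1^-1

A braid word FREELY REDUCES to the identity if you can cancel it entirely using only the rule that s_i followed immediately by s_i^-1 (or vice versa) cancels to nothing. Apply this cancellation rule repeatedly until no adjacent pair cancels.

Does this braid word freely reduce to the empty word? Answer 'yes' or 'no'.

Answer: yes

Derivation:
Gen 1 (s1): push. Stack: [s1]
Gen 2 (s2^-1): push. Stack: [s1 s2^-1]
Gen 3 (s1^-1): push. Stack: [s1 s2^-1 s1^-1]
Gen 4 (s3^-1): push. Stack: [s1 s2^-1 s1^-1 s3^-1]
Gen 5 (s3): cancels prior s3^-1. Stack: [s1 s2^-1 s1^-1]
Gen 6 (s1): cancels prior s1^-1. Stack: [s1 s2^-1]
Gen 7 (s2): cancels prior s2^-1. Stack: [s1]
Gen 8 (s1^-1): cancels prior s1. Stack: []
Reduced word: (empty)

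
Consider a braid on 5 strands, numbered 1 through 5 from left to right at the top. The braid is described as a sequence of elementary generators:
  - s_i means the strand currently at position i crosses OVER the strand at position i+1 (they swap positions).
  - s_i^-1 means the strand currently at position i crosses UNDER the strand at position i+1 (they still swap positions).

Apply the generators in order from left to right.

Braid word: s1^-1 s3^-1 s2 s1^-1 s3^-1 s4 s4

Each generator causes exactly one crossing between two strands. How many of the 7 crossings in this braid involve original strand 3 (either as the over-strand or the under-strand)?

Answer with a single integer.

Gen 1: crossing 1x2. Involves strand 3? no. Count so far: 0
Gen 2: crossing 3x4. Involves strand 3? yes. Count so far: 1
Gen 3: crossing 1x4. Involves strand 3? no. Count so far: 1
Gen 4: crossing 2x4. Involves strand 3? no. Count so far: 1
Gen 5: crossing 1x3. Involves strand 3? yes. Count so far: 2
Gen 6: crossing 1x5. Involves strand 3? no. Count so far: 2
Gen 7: crossing 5x1. Involves strand 3? no. Count so far: 2

Answer: 2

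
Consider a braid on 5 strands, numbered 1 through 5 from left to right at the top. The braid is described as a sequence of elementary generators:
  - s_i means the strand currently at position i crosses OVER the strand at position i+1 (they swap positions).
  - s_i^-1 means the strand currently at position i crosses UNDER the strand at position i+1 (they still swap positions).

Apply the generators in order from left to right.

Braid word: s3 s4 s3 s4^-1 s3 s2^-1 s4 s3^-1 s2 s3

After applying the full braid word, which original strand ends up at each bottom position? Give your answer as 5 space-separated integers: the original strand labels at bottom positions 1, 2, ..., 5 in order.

Answer: 1 4 2 3 5

Derivation:
Gen 1 (s3): strand 3 crosses over strand 4. Perm now: [1 2 4 3 5]
Gen 2 (s4): strand 3 crosses over strand 5. Perm now: [1 2 4 5 3]
Gen 3 (s3): strand 4 crosses over strand 5. Perm now: [1 2 5 4 3]
Gen 4 (s4^-1): strand 4 crosses under strand 3. Perm now: [1 2 5 3 4]
Gen 5 (s3): strand 5 crosses over strand 3. Perm now: [1 2 3 5 4]
Gen 6 (s2^-1): strand 2 crosses under strand 3. Perm now: [1 3 2 5 4]
Gen 7 (s4): strand 5 crosses over strand 4. Perm now: [1 3 2 4 5]
Gen 8 (s3^-1): strand 2 crosses under strand 4. Perm now: [1 3 4 2 5]
Gen 9 (s2): strand 3 crosses over strand 4. Perm now: [1 4 3 2 5]
Gen 10 (s3): strand 3 crosses over strand 2. Perm now: [1 4 2 3 5]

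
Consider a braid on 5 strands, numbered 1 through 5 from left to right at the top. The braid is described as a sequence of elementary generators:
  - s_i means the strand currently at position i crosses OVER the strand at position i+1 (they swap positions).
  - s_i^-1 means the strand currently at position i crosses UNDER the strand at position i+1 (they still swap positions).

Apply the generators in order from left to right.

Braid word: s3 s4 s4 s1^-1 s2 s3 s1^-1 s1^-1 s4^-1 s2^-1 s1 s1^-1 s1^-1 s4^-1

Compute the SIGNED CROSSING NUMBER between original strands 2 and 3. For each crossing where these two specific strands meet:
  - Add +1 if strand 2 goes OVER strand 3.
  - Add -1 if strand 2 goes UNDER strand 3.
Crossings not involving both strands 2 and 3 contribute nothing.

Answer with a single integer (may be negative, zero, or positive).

Answer: 1

Derivation:
Gen 1: crossing 3x4. Both 2&3? no. Sum: 0
Gen 2: crossing 3x5. Both 2&3? no. Sum: 0
Gen 3: crossing 5x3. Both 2&3? no. Sum: 0
Gen 4: crossing 1x2. Both 2&3? no. Sum: 0
Gen 5: crossing 1x4. Both 2&3? no. Sum: 0
Gen 6: crossing 1x3. Both 2&3? no. Sum: 0
Gen 7: crossing 2x4. Both 2&3? no. Sum: 0
Gen 8: crossing 4x2. Both 2&3? no. Sum: 0
Gen 9: crossing 1x5. Both 2&3? no. Sum: 0
Gen 10: crossing 4x3. Both 2&3? no. Sum: 0
Gen 11: 2 over 3. Both 2&3? yes. Contrib: +1. Sum: 1
Gen 12: 3 under 2. Both 2&3? yes. Contrib: +1. Sum: 2
Gen 13: 2 under 3. Both 2&3? yes. Contrib: -1. Sum: 1
Gen 14: crossing 5x1. Both 2&3? no. Sum: 1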